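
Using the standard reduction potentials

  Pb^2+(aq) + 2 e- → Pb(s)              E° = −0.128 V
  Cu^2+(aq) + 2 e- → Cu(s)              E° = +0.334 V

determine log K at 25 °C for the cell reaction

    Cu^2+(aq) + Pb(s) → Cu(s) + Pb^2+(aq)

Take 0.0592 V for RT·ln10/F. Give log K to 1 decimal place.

The Cu²⁺/Cu couple is reduced (cathode); E°cell = +0.334 − (−0.128) = +0.462 V with n = 2.
At equilibrium E = 0, so log K = nE°cell / 0.0592 = (2)(+0.462) / 0.0592 = 15.6.

log K = 15.6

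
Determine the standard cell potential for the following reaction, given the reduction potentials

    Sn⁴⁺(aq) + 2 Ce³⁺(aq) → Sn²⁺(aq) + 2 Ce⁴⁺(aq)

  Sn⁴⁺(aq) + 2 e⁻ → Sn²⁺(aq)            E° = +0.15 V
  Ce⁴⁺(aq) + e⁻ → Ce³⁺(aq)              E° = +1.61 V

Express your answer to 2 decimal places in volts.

−1.46 V

Sn⁴⁺(aq) gains electrons, so the Sn⁴⁺/Sn²⁺ couple is the cathode; the Ce⁴⁺/Ce³⁺ couple is the anode.
E°cell = E°(cathode) − E°(anode) = +0.15 − (+1.61) = −1.46 V.
The negative E°cell means the reaction is non-spontaneous in the direction written.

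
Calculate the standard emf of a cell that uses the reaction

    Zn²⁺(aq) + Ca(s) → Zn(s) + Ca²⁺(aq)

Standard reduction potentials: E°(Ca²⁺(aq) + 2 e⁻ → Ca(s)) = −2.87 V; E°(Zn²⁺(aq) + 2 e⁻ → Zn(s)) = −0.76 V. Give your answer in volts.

Zn²⁺(aq) gains electrons, so the Zn²⁺/Zn couple is the cathode; the Ca²⁺/Ca couple is the anode.
E°cell = E°(cathode) − E°(anode) = −0.76 − (−2.87) = +2.11 V.

+2.11 V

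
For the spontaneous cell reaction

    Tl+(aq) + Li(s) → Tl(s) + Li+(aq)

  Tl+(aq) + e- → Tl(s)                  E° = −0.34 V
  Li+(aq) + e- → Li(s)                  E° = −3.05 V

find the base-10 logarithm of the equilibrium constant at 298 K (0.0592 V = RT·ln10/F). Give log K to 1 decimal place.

The Tl⁺/Tl couple is reduced (cathode); E°cell = −0.34 − (−3.05) = +2.71 V with n = 1.
At equilibrium E = 0, so log K = nE°cell / 0.0592 = (1)(+2.71) / 0.0592 = 45.8.

log K = 45.8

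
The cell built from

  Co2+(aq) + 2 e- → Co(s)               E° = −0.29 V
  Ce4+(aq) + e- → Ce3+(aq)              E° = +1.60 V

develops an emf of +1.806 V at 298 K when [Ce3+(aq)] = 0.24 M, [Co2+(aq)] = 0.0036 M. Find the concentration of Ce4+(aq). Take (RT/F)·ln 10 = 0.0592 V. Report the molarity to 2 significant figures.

The Ce⁴⁺/Ce³⁺ couple has the larger reduction potential, so it is the cathode: E°cell = +1.60 − (−0.29) = +1.89 V and n = 2.
From the Nernst equation, log Q = n(E° − E)/0.0592 = 2·(+1.89 − (+1.806))/0.0592 = 2.838.
The balanced reaction is 2 Ce4+(aq) + Co(s) → 2 Ce3+(aq) + Co2+(aq), so Q = ([Ce3+(aq)]^2·[Co2+(aq)]) / [Ce4+(aq)]^2.
Solving for the unknown gives log [Ce4+(aq)] = −3.261, so [Ce4+(aq)] ≈ 0.00055 M.

0.00055 M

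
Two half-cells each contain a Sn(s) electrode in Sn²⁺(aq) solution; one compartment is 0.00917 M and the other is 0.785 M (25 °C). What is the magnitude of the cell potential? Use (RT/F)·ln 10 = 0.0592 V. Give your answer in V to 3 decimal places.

For a concentration cell E°cell = 0, since both electrodes use the same couple.
The compartment with the higher Sn²⁺(aq) concentration (0.785 M) acts as the cathode; ions are reduced there and produced at the dilute (0.00917 M) anode.
With n = 2, Ecell = −(0.0592/2)·log([dilute]/[conc]) = −(0.0592/2)·log(0.00917/0.785) = +0.057 V.

0.057 V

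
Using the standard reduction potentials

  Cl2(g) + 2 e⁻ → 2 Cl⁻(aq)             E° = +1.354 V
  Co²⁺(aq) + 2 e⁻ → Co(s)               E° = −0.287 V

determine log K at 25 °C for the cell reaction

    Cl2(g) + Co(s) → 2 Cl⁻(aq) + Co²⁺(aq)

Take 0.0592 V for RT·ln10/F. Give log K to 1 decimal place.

The Cl₂/Cl⁻ couple is reduced (cathode); E°cell = +1.354 − (−0.287) = +1.641 V with n = 2.
At equilibrium E = 0, so log K = nE°cell / 0.0592 = (2)(+1.641) / 0.0592 = 55.4.

log K = 55.4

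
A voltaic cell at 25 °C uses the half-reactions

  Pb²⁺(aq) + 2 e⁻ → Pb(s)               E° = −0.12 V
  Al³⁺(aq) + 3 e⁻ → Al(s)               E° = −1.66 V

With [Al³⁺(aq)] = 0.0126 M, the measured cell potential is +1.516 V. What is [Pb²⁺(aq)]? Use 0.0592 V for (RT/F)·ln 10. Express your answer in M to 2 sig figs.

The Pb²⁺/Pb couple has the larger reduction potential, so it is the cathode: E°cell = −0.12 − (−1.66) = +1.54 V and n = 6.
From the Nernst equation, log Q = n(E° − E)/0.0592 = 6·(+1.54 − (+1.516))/0.0592 = 2.432.
For 3 Pb²⁺(aq) + 2 Al(s) → 3 Pb(s) + 2 Al³⁺(aq), the reaction quotient is Q = [Al³⁺(aq)]^2 / [Pb²⁺(aq)]^3.
Substituting the known concentrations and solving, log [Pb²⁺(aq)] = −2.077 and [Pb²⁺(aq)] = 0.0084 M.

0.0084 M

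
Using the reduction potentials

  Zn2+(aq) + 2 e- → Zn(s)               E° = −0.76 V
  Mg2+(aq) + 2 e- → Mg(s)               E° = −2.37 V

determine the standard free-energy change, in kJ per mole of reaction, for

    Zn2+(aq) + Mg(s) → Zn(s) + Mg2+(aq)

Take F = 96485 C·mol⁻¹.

In the reaction as written Zn2+(aq) is reduced, so the Zn²⁺/Zn couple is the cathode and Mg²⁺/Mg is the anode.
E°cell = −0.76 − (−2.37) = +1.61 V; balancing electrons gives n = 2.
ΔG° = −nFE°cell = −(2)(96485)(+1.61) J/mol = −311 kJ/mol.

−311 kJ/mol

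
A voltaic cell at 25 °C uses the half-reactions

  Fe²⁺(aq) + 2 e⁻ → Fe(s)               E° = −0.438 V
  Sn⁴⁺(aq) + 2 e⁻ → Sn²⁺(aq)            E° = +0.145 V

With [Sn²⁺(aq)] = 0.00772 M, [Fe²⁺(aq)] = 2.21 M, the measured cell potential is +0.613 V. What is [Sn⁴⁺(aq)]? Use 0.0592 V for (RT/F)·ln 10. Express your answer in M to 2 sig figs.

0.18 M

With Sn⁴⁺/Sn²⁺ at the cathode and Fe²⁺/Fe at the anode, E°cell = +0.145 − (−0.438) = +0.583 V (n = 2).
Rearranging E = E° − (0.0592/n)·log Q gives log Q = 2(+0.583 − (+0.613))/0.0592 = −1.014.
For Sn⁴⁺(aq) + Fe(s) → Sn²⁺(aq) + Fe²⁺(aq), the reaction quotient is Q = ([Sn²⁺(aq)]·[Fe²⁺(aq)]) / [Sn⁴⁺(aq)].
Substituting the known concentrations and solving, log [Sn⁴⁺(aq)] = −0.754 and [Sn⁴⁺(aq)] = 0.18 M.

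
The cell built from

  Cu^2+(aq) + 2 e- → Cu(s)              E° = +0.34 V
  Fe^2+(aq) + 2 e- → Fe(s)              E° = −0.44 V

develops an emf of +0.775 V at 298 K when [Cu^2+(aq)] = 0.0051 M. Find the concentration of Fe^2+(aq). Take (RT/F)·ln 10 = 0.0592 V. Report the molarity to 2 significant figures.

0.0075 M

The Cu²⁺/Cu couple has the larger reduction potential, so it is the cathode: E°cell = +0.34 − (−0.44) = +0.78 V and n = 2.
Since E = E° − (0.0592/n)·log Q, log Q = n(E° − E)/0.0592 = 0.169.
Balancing electrons gives Cu^2+(aq) + Fe(s) → Cu(s) + Fe^2+(aq); thus Q = [Fe^2+(aq)] / [Cu^2+(aq)].
Solving for the unknown gives log [Fe^2+(aq)] = −2.123, so [Fe^2+(aq)] ≈ 0.0075 M.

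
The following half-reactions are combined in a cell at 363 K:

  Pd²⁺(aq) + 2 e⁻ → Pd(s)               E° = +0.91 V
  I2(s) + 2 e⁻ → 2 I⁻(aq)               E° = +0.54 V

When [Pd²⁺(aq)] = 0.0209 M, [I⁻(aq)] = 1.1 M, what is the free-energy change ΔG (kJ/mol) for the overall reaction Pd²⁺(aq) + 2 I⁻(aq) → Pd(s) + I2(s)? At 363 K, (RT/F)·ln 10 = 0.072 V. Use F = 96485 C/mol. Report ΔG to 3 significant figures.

−60.3 kJ/mol

The standard cell potential is +0.91 − (+0.54) = +0.37 V, with n = 2 electrons in the balanced equation.
Here Q = 1 / ([Pd²⁺(aq)]·[I⁻(aq)]^2) = 39.5 (log Q = 1.597), giving E = +0.37 − (0.072/2)·(1.597) = +0.3125 V.
Then ΔG = −nFE = −2 × 96485 × +0.3125 J/mol = −60.3 kJ/mol.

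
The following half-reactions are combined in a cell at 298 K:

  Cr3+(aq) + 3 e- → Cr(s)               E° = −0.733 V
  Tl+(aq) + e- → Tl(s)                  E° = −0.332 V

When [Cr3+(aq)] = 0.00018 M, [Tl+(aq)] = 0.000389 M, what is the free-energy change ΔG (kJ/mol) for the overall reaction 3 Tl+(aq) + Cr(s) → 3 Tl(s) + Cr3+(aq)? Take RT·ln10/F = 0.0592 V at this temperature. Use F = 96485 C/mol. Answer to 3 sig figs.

−79.0 kJ/mol

E°cell = −0.332 − (−0.733) = +0.401 V; the balanced reaction transfers n = 3 electrons.
Here Q = [Cr3+(aq)] / [Tl+(aq)]^3 = 3.06×10^6 (log Q = 6.485), giving E = +0.401 − (0.0592/3)·(6.485) = +0.2730 V.
Finally ΔG = −nFE = −(3)(96485 C/mol)(+0.2730 V) = −79.0 kJ/mol.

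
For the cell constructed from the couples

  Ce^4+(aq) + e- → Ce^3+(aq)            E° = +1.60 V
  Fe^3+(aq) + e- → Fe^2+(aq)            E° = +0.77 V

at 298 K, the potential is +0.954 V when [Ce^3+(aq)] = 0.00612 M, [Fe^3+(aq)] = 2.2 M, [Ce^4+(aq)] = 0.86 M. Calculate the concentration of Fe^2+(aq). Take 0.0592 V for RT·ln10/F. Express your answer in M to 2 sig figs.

Ce⁴⁺/Ce³⁺ is the cathode (higher E°); E°cell = +1.60 − (+0.77) = +0.83 V with n = 1.
From the Nernst equation, log Q = n(E° − E)/0.0592 = 1·(+0.83 − (+0.954))/0.0592 = −2.095.
Balancing electrons gives Ce^4+(aq) + Fe^2+(aq) → Ce^3+(aq) + Fe^3+(aq); thus Q = ([Ce^3+(aq)]·[Fe^3+(aq)]) / ([Ce^4+(aq)]·[Fe^2+(aq)]).
Isolating [Fe^2+(aq)] in Q = 10^{−2.095} yields log [Fe^2+(aq)] = 0.290, i.e. 1.9 M.

1.9 M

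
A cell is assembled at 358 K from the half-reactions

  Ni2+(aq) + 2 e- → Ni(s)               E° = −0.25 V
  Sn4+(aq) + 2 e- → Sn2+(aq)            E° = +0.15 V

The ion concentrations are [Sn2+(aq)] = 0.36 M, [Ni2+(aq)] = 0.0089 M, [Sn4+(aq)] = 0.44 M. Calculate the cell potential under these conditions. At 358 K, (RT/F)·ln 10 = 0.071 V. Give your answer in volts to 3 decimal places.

+0.476 V

Since E°(Sn⁴⁺/Sn²⁺) > E°(Ni²⁺/Ni), Sn⁴⁺/Sn²⁺ serves as the cathode.
The standard potential is +0.15 − (−0.25) = +0.40 V and the balanced reaction transfers n = 2 electrons.
Balancing gives Sn4+(aq) + Ni(s) → Sn2+(aq) + Ni2+(aq); hence Q = ([Sn2+(aq)]·[Ni2+(aq)]) / [Sn4+(aq)] = 0.00728 (log Q = −2.138).
Applying E = E° − (RT ln10/nF)·log Q gives +0.40 − (0.071/2)(−2.138) = +0.476 V.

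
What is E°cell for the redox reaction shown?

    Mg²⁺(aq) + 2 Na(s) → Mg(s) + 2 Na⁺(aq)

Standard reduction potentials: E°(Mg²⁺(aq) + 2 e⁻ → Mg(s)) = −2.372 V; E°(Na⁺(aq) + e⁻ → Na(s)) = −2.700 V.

Mg²⁺(aq) gains electrons, so the Mg²⁺/Mg couple is the cathode; the Na⁺/Na couple is the anode.
E°cell = E°(cathode) − E°(anode) = −2.372 − (−2.700) = +0.328 V.
The positive value indicates the reaction is spontaneous as written.

+0.328 V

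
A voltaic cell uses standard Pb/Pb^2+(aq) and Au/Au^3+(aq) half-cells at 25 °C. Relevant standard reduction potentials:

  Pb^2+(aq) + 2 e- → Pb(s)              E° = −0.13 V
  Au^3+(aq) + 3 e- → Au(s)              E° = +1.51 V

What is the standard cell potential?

Of the two couples in this cell, the one with the more positive reduction potential is reduced at the cathode: here that is Au³⁺/Au (+1.51 V); Pb²⁺/Pb (−0.13 V) is the anode.
E°cell = E°(cathode) − E°(anode) = +1.51 − (−0.13) = +1.64 V.

+1.64 V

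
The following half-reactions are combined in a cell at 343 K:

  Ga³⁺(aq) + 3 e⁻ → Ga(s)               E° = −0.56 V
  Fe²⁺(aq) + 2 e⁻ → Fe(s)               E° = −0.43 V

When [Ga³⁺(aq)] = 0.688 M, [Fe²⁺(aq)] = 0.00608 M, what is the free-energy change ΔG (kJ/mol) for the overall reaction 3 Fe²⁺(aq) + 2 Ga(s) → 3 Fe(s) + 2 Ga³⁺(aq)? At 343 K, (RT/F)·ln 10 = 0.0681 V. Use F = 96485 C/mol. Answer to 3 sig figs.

−33.7 kJ/mol

With Fe²⁺/Fe reduced at the cathode, E°cell = −0.43 − (−0.56) = +0.13 V and n = 6.
Q = [Ga³⁺(aq)]^2 / [Fe²⁺(aq)]^3 = 2.11×10^6, so log Q = 6.323 and E = +0.13 − (0.0681/6)(6.323) = +0.0582 V.
ΔG = −nFE = −(6)(96485)(+0.0582) J/mol = −33.7 kJ/mol.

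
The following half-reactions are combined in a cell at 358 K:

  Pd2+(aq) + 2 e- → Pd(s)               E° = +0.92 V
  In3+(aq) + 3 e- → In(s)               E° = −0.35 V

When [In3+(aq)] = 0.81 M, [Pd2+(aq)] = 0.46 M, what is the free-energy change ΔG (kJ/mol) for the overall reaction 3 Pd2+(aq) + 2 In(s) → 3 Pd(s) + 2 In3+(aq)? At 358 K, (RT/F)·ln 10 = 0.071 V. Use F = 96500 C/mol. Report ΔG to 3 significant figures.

E°cell = +0.92 − (−0.35) = +1.27 V; the balanced reaction transfers n = 6 electrons.
The reaction quotient is [In3+(aq)]^2 / [Pd2+(aq)]^3 = 6.74; by Nernst, E = +1.27 − (0.071/6)(0.829) = +1.2602 V.
ΔG = −nFE = −(6)(96500)(+1.2602) J/mol = −730 kJ/mol.

−730 kJ/mol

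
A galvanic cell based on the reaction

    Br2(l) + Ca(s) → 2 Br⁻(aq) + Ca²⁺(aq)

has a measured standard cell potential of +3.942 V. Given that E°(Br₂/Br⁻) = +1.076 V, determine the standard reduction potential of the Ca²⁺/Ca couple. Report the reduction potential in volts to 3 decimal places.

In the reaction as written the Br₂/Br⁻ couple is reduced (cathode) and Ca²⁺/Ca is oxidized (anode), so E°cell = E°(Br₂/Br⁻) − E°(Ca²⁺/Ca).
E°(Ca²⁺/Ca) = E°(cathode) − E°cell = +1.076 − (+3.942) = −2.866 V.

−2.866 V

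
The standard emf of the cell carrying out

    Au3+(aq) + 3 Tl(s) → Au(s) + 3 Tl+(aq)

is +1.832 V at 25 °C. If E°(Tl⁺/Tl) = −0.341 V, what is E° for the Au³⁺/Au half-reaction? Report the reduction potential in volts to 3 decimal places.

+1.491 V

In the reaction as written the Au³⁺/Au couple is reduced (cathode) and Tl⁺/Tl is oxidized (anode), so E°cell = E°(Au³⁺/Au) − E°(Tl⁺/Tl).
E°(Au³⁺/Au) = E°cell + E°(anode) = +1.832 + (−0.341) = +1.491 V.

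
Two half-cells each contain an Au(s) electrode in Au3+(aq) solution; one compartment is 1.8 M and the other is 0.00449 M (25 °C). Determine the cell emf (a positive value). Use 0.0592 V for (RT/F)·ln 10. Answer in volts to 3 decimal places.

0.051 V

For a concentration cell E°cell = 0, since both electrodes use the same couple.
The compartment with the higher Au3+(aq) concentration (1.8 M) acts as the cathode; ions are reduced there and produced at the dilute (0.00449 M) anode.
With n = 3, Ecell = −(0.0592/3)·log([dilute]/[conc]) = −(0.0592/3)·log(0.00449/1.8) = +0.051 V.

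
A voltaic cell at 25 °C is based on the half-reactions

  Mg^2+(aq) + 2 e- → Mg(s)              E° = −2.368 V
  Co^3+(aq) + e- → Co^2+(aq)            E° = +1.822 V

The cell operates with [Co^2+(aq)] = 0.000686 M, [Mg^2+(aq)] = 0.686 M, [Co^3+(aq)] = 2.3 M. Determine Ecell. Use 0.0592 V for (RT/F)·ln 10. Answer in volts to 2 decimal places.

+4.40 V

Since E°(Co³⁺/Co²⁺) > E°(Mg²⁺/Mg), Co³⁺/Co²⁺ serves as the cathode.
The standard potential is +1.822 − (−2.368) = +4.190 V and the balanced reaction transfers n = 2 electrons.
For the overall reaction 2 Co^3+(aq) + Mg(s) → 2 Co^2+(aq) + Mg^2+(aq), Q = ([Co^2+(aq)]^2·[Mg^2+(aq)]) / [Co^3+(aq)]^2 = 6.1×10^−8, giving log Q = −7.214.
E = E° − (0.0592/n)·log Q = +4.190 − (0.0592/2)(−7.214) = +4.40 V.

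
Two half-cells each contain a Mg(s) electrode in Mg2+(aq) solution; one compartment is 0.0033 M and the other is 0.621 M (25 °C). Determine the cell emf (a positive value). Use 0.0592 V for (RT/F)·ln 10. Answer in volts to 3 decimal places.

0.067 V

For a concentration cell E°cell = 0, since both electrodes use the same couple.
The compartment with the higher Mg2+(aq) concentration (0.621 M) acts as the cathode; ions are reduced there and produced at the dilute (0.0033 M) anode.
With n = 2, Ecell = −(0.0592/2)·log([dilute]/[conc]) = −(0.0592/2)·log(0.0033/0.621) = +0.067 V.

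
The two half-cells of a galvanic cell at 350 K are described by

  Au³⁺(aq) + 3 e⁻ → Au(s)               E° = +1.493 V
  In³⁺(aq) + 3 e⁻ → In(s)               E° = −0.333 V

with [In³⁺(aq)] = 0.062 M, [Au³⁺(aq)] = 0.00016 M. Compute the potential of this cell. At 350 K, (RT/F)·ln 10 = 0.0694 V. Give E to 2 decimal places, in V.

+1.77 V

Since E°(Au³⁺/Au) > E°(In³⁺/In), Au³⁺/Au serves as the cathode.
E°cell = E°cat − E°an = +1.493 − (−0.333) = +1.826 V; n = 3.
Balancing gives Au³⁺(aq) + In(s) → Au(s) + In³⁺(aq); hence Q = [In³⁺(aq)] / [Au³⁺(aq)] = 387 (log Q = 2.588).
Applying E = E° − (RT ln10/nF)·log Q gives +1.826 − (0.0694/3)(2.588) = +1.77 V.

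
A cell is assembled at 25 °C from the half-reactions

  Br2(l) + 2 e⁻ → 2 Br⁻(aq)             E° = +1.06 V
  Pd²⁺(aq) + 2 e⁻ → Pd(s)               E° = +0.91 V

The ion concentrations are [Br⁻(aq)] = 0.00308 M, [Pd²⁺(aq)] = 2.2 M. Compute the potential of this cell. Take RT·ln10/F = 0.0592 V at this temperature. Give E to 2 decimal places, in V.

The Br₂/Br⁻ couple has the more positive E°, so it is the cathode; Pd²⁺/Pd is the anode.
E°cell = +1.06 − (+0.91) = +0.15 V, with n = 2 electrons transferred.
The balanced reaction is Br2(l) + Pd(s) → 2 Br⁻(aq) + Pd²⁺(aq), so Q = [Br⁻(aq)]^2·[Pd²⁺(aq)] = 2.09×10^−5 and log Q = −4.680.
Applying E = E° − (RT ln10/nF)·log Q gives +0.15 − (0.0592/2)(−4.680) = +0.29 V.

+0.29 V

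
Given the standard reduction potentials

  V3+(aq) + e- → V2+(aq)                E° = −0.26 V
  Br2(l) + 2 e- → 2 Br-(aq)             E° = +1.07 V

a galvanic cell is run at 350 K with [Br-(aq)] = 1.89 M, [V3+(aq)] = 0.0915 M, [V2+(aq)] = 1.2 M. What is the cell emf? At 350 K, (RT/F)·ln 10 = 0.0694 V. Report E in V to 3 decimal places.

The Br₂/Br⁻ couple has the more positive E°, so it is the cathode; V³⁺/V²⁺ is the anode.
E°cell = E°cat − E°an = +1.07 − (−0.26) = +1.33 V; n = 2.
For the overall reaction Br2(l) + 2 V2+(aq) → 2 Br-(aq) + 2 V3+(aq), Q = ([Br-(aq)]^2·[V3+(aq)]^2) / [V2+(aq)]^2 = 0.0208, giving log Q = −1.683.
Applying E = E° − (RT ln10/nF)·log Q gives +1.33 − (0.0694/2)(−1.683) = +1.388 V.

+1.388 V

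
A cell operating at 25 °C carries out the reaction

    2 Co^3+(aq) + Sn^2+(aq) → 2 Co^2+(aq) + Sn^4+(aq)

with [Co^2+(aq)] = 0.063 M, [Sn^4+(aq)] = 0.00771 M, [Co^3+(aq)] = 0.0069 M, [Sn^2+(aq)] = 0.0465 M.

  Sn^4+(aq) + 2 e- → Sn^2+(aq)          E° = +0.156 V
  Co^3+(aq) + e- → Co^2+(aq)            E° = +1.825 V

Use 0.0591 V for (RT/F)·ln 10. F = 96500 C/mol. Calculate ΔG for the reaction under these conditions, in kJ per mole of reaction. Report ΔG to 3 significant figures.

With Co³⁺/Co²⁺ reduced at the cathode, E°cell = +1.825 − (+0.156) = +1.669 V and n = 2.
The reaction quotient is ([Co^2+(aq)]^2·[Sn^4+(aq)]) / ([Co^3+(aq)]^2·[Sn^2+(aq)]) = 13.8; by Nernst, E = +1.669 − (0.0591/2)(1.141) = +1.6353 V.
Finally ΔG = −nFE = −(2)(96500 C/mol)(+1.6353 V) = −316 kJ/mol.

−316 kJ/mol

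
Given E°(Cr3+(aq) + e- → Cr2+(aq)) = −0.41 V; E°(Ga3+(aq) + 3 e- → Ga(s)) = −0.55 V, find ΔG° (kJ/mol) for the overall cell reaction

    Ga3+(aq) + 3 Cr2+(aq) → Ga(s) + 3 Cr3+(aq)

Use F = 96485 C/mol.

In the reaction as written Ga3+(aq) is reduced, so the Ga³⁺/Ga couple is the cathode and Cr³⁺/Cr²⁺ is the anode.
E°cell = −0.55 − (−0.41) = −0.14 V; balancing electrons gives n = 3.
ΔG° = −nFE°cell = −(3)(96485)(−0.14) J/mol = +40.5 kJ/mol.

+40.5 kJ/mol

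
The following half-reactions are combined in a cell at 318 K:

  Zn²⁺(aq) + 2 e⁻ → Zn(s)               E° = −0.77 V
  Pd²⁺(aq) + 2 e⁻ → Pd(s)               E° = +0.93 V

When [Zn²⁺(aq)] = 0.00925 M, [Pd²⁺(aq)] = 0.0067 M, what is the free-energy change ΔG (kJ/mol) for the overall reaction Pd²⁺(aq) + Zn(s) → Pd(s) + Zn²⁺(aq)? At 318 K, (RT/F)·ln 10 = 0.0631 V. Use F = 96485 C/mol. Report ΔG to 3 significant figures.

With Pd²⁺/Pd reduced at the cathode, E°cell = +0.93 − (−0.77) = +1.70 V and n = 2.
Q = [Zn²⁺(aq)] / [Pd²⁺(aq)] = 1.38, so log Q = 0.140 and E = +1.70 − (0.0631/2)(0.140) = +1.6956 V.
Then ΔG = −nFE = −2 × 96485 × +1.6956 J/mol = −327 kJ/mol.

−327 kJ/mol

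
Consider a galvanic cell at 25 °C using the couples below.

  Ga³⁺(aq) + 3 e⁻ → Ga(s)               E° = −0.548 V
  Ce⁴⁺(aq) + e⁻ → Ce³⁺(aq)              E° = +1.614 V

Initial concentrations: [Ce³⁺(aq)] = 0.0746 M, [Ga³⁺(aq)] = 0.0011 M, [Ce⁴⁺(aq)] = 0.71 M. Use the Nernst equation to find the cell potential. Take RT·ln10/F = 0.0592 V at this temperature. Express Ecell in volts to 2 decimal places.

The Ce⁴⁺/Ce³⁺ couple has the more positive E°, so it is the cathode; Ga³⁺/Ga is the anode.
The standard potential is +1.614 − (−0.548) = +2.162 V and the balanced reaction transfers n = 3 electrons.
Balancing gives 3 Ce⁴⁺(aq) + Ga(s) → 3 Ce³⁺(aq) + Ga³⁺(aq); hence Q = ([Ce³⁺(aq)]^3·[Ga³⁺(aq)]) / [Ce⁴⁺(aq)]^3 = 1.28×10^−6 (log Q = −5.894).
Applying E = E° − (RT ln10/nF)·log Q gives +2.162 − (0.0592/3)(−5.894) = +2.28 V.

+2.28 V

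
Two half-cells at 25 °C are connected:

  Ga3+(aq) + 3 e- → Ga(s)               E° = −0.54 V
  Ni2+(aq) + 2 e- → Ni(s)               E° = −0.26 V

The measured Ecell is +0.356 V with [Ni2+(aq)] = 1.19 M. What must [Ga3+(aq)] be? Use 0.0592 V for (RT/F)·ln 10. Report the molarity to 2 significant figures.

Ni²⁺/Ni is the cathode (higher E°); E°cell = −0.26 − (−0.54) = +0.28 V with n = 6.
Rearranging E = E° − (0.0592/n)·log Q gives log Q = 6(+0.28 − (+0.356))/0.0592 = −7.703.
The balanced reaction is 3 Ni2+(aq) + 2 Ga(s) → 3 Ni(s) + 2 Ga3+(aq), so Q = [Ga3+(aq)]^2 / [Ni2+(aq)]^3.
Substituting the known concentrations and solving, log [Ga3+(aq)] = −3.738 and [Ga3+(aq)] = 0.00018 M.

0.00018 M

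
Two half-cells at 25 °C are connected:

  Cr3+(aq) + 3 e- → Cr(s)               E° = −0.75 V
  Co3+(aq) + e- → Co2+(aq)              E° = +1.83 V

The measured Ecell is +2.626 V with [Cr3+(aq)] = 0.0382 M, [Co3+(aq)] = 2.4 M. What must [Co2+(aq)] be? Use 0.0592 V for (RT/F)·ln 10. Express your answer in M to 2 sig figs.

1.2 M

The Co³⁺/Co²⁺ couple has the larger reduction potential, so it is the cathode: E°cell = +1.83 − (−0.75) = +2.58 V and n = 3.
Rearranging E = E° − (0.0592/n)·log Q gives log Q = 3(+2.58 − (+2.626))/0.0592 = −2.331.
The balanced reaction is 3 Co3+(aq) + Cr(s) → 3 Co2+(aq) + Cr3+(aq), so Q = ([Co2+(aq)]^3·[Cr3+(aq)]) / [Co3+(aq)]^3.
Isolating [Co2+(aq)] in Q = 10^{−2.331} yields log [Co2+(aq)] = 0.076, i.e. 1.2 M.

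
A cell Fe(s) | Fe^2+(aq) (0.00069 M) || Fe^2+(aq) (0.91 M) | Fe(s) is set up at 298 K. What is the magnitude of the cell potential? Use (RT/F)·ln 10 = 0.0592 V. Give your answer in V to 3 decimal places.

0.092 V

For a concentration cell E°cell = 0, since both electrodes use the same couple.
The compartment with the higher Fe^2+(aq) concentration (0.91 M) acts as the cathode; ions are reduced there and produced at the dilute (0.00069 M) anode.
With n = 2, Ecell = −(0.0592/2)·log([dilute]/[conc]) = −(0.0592/2)·log(0.00069/0.91) = +0.092 V.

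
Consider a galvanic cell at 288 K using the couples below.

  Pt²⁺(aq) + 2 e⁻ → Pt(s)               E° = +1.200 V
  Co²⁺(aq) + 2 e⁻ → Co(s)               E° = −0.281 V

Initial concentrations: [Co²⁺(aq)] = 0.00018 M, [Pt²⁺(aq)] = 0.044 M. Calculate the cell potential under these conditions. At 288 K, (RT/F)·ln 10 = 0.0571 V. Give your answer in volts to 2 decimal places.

Since E°(Pt²⁺/Pt) > E°(Co²⁺/Co), Pt²⁺/Pt serves as the cathode.
E°cell = E°cat − E°an = +1.200 − (−0.281) = +1.481 V; n = 2.
For the overall reaction Pt²⁺(aq) + Co(s) → Pt(s) + Co²⁺(aq), Q = [Co²⁺(aq)] / [Pt²⁺(aq)] = 0.00409, giving log Q = −2.388.
E = E° − (0.0571/n)·log Q = +1.481 − (0.0571/2)(−2.388) = +1.55 V.

+1.55 V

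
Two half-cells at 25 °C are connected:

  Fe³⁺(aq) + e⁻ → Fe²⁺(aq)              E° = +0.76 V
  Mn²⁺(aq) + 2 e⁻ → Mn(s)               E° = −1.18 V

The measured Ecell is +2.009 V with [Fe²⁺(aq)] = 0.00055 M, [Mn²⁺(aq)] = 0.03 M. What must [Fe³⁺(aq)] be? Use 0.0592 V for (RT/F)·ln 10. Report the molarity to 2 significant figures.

0.0014 M

The Fe³⁺/Fe²⁺ couple has the larger reduction potential, so it is the cathode: E°cell = +0.76 − (−1.18) = +1.94 V and n = 2.
Since E = E° − (0.0592/n)·log Q, log Q = n(E° − E)/0.0592 = −2.331.
Balancing electrons gives 2 Fe³⁺(aq) + Mn(s) → 2 Fe²⁺(aq) + Mn²⁺(aq); thus Q = ([Fe²⁺(aq)]^2·[Mn²⁺(aq)]) / [Fe³⁺(aq)]^2.
Isolating [Fe³⁺(aq)] in Q = 10^{−2.331} yields log [Fe³⁺(aq)] = −2.856, i.e. 0.0014 M.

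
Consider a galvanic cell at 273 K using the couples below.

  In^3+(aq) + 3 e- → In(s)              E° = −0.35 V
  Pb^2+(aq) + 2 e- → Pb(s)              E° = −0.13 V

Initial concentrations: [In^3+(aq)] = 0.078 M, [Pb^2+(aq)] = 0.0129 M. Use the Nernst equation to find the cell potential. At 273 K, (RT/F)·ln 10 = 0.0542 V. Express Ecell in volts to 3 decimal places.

The Pb²⁺/Pb couple has the more positive E°, so it is the cathode; In³⁺/In is the anode.
The standard potential is −0.13 − (−0.35) = +0.22 V and the balanced reaction transfers n = 6 electrons.
Balancing gives 3 Pb^2+(aq) + 2 In(s) → 3 Pb(s) + 2 In^3+(aq); hence Q = [In^3+(aq)]^2 / [Pb^2+(aq)]^3 = 2.83×10^3 (log Q = 3.452).
Applying E = E° − (RT ln10/nF)·log Q gives +0.22 − (0.0542/6)(3.452) = +0.189 V.

+0.189 V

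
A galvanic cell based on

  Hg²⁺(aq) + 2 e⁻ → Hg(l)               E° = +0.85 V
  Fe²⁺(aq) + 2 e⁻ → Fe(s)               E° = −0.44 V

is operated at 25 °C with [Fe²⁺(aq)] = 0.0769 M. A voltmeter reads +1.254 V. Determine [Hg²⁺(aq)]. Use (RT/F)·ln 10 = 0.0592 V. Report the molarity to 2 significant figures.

Hg²⁺/Hg is the cathode (higher E°); E°cell = +0.85 − (−0.44) = +1.29 V with n = 2.
Rearranging E = E° − (0.0592/n)·log Q gives log Q = 2(+1.29 − (+1.254))/0.0592 = 1.216.
For Hg²⁺(aq) + Fe(s) → Hg(l) + Fe²⁺(aq), the reaction quotient is Q = [Fe²⁺(aq)] / [Hg²⁺(aq)].
Isolating [Hg²⁺(aq)] in Q = 10^{1.216} yields log [Hg²⁺(aq)] = −2.330, i.e. 0.0047 M.

0.0047 M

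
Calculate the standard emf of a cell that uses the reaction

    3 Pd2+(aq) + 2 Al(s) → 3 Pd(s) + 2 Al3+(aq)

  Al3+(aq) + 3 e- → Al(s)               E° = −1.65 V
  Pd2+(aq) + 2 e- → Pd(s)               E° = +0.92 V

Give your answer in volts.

Pd2+(aq) gains electrons, so the Pd²⁺/Pd couple is the cathode; the Al³⁺/Al couple is the anode.
E°cell = E°(cathode) − E°(anode) = +0.92 − (−1.65) = +2.57 V.
The positive value indicates the reaction is spontaneous as written.

+2.57 V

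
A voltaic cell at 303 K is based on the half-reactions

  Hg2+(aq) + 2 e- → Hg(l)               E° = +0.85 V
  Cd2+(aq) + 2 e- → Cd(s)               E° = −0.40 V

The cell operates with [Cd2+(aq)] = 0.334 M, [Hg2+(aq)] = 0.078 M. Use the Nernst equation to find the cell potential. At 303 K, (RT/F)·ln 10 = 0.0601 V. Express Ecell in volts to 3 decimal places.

+1.231 V

The Hg²⁺/Hg couple has the more positive E°, so it is the cathode; Cd²⁺/Cd is the anode.
The standard potential is +0.85 − (−0.40) = +1.25 V and the balanced reaction transfers n = 2 electrons.
Balancing gives Hg2+(aq) + Cd(s) → Hg(l) + Cd2+(aq); hence Q = [Cd2+(aq)] / [Hg2+(aq)] = 4.28 (log Q = 0.632).
E = E° − (0.0601/n)·log Q = +1.25 − (0.0601/2)(0.632) = +1.231 V.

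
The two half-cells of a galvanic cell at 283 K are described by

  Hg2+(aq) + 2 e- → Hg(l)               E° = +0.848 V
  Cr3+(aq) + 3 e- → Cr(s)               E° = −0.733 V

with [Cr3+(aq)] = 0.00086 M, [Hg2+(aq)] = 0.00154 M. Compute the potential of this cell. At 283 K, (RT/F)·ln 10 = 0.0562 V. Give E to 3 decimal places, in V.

+1.559 V

Hg²⁺/Hg is reduced (cathode, E° = +0.848 V) and Cr³⁺/Cr is oxidized (anode).
The standard potential is +0.848 − (−0.733) = +1.581 V and the balanced reaction transfers n = 6 electrons.
For the overall reaction 3 Hg2+(aq) + 2 Cr(s) → 3 Hg(l) + 2 Cr3+(aq), Q = [Cr3+(aq)]^2 / [Hg2+(aq)]^3 = 203, giving log Q = 2.306.
By the Nernst equation, E = +1.581 − (0.0562/6)·(2.306) = +1.559 V.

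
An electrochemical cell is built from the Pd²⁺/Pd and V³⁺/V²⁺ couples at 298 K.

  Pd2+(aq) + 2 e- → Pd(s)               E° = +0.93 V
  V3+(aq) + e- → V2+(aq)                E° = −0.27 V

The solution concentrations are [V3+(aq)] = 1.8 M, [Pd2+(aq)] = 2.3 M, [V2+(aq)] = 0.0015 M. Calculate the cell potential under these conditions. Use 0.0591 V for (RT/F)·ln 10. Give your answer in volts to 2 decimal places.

+1.03 V

The Pd²⁺/Pd couple has the more positive E°, so it is the cathode; V³⁺/V²⁺ is the anode.
E°cell = +0.93 − (−0.27) = +1.20 V, with n = 2 electrons transferred.
Balancing gives Pd2+(aq) + 2 V2+(aq) → Pd(s) + 2 V3+(aq); hence Q = [V3+(aq)]^2 / ([Pd2+(aq)]·[V2+(aq)]^2) = 6.26×10^5 (log Q = 5.797).
By the Nernst equation, E = +1.20 − (0.0591/2)·(5.797) = +1.03 V.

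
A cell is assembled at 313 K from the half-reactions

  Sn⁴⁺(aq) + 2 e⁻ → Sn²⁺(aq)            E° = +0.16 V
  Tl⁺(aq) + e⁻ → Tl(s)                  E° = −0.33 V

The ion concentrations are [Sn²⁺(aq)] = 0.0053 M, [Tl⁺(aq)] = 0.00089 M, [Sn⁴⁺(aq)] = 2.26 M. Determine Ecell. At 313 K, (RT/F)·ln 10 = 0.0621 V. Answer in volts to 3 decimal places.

+0.761 V

Since E°(Sn⁴⁺/Sn²⁺) > E°(Tl⁺/Tl), Sn⁴⁺/Sn²⁺ serves as the cathode.
E°cell = E°cat − E°an = +0.16 − (−0.33) = +0.49 V; n = 2.
For the overall reaction Sn⁴⁺(aq) + 2 Tl(s) → Sn²⁺(aq) + 2 Tl⁺(aq), Q = ([Sn²⁺(aq)]·[Tl⁺(aq)]^2) / [Sn⁴⁺(aq)] = 1.86×10^−9, giving log Q = −8.731.
By the Nernst equation, E = +0.49 − (0.0621/2)·(−8.731) = +0.761 V.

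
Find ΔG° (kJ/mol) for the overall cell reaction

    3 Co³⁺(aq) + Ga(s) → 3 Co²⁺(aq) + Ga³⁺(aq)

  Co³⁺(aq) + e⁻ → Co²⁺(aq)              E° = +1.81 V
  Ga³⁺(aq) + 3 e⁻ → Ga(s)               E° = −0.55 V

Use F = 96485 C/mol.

In the reaction as written Co³⁺(aq) is reduced, so the Co³⁺/Co²⁺ couple is the cathode and Ga³⁺/Ga is the anode.
E°cell = +1.81 − (−0.55) = +2.36 V; balancing electrons gives n = 3.
ΔG° = −nFE°cell = −(3)(96485)(+2.36) J/mol = −683 kJ/mol.

−683 kJ/mol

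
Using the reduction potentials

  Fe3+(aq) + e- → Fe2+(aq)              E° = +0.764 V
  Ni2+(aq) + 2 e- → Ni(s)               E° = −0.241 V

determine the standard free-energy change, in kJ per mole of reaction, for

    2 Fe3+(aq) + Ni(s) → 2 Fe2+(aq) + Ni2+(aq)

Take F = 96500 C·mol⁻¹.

In the reaction as written Fe3+(aq) is reduced, so the Fe³⁺/Fe²⁺ couple is the cathode and Ni²⁺/Ni is the anode.
E°cell = +0.764 − (−0.241) = +1.005 V; balancing electrons gives n = 2.
ΔG° = −nFE°cell = −(2)(96500)(+1.005) J/mol = −194 kJ/mol.

−194 kJ/mol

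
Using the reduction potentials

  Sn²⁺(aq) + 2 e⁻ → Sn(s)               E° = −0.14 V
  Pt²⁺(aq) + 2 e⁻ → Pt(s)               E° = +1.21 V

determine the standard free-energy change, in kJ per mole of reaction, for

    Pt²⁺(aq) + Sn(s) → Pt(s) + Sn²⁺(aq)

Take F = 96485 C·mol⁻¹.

In the reaction as written Pt²⁺(aq) is reduced, so the Pt²⁺/Pt couple is the cathode and Sn²⁺/Sn is the anode.
E°cell = +1.21 − (−0.14) = +1.35 V; balancing electrons gives n = 2.
ΔG° = −nFE°cell = −(2)(96485)(+1.35) J/mol = −261 kJ/mol.

−261 kJ/mol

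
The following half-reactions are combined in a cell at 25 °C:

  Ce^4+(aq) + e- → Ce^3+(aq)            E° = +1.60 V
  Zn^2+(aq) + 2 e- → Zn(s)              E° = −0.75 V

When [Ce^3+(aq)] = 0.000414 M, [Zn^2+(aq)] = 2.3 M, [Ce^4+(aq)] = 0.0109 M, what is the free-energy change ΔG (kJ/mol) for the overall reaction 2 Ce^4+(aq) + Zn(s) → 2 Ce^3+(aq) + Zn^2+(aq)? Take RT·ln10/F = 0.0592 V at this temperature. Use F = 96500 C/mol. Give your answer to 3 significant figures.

With Ce⁴⁺/Ce³⁺ reduced at the cathode, E°cell = +1.60 − (−0.75) = +2.35 V and n = 2.
Q = ([Ce^3+(aq)]^2·[Zn^2+(aq)]) / [Ce^4+(aq)]^2 = 0.00332, so log Q = −2.479 and E = +2.35 − (0.0592/2)(−2.479) = +2.4234 V.
Finally ΔG = −nFE = −(2)(96500 C/mol)(+2.4234 V) = −468 kJ/mol.

−468 kJ/mol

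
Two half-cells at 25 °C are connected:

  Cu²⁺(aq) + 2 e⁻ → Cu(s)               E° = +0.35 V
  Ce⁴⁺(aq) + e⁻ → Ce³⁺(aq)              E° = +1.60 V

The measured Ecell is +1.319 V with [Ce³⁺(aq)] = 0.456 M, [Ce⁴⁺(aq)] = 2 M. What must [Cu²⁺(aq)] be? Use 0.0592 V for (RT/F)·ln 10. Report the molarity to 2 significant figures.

The Ce⁴⁺/Ce³⁺ couple has the larger reduction potential, so it is the cathode: E°cell = +1.60 − (+0.35) = +1.25 V and n = 2.
From the Nernst equation, log Q = n(E° − E)/0.0592 = 2·(+1.25 − (+1.319))/0.0592 = −2.331.
The balanced reaction is 2 Ce⁴⁺(aq) + Cu(s) → 2 Ce³⁺(aq) + Cu²⁺(aq), so Q = ([Ce³⁺(aq)]^2·[Cu²⁺(aq)]) / [Ce⁴⁺(aq)]^2.
Solving for the unknown gives log [Cu²⁺(aq)] = −1.047, so [Cu²⁺(aq)] ≈ 0.090 M.

0.090 M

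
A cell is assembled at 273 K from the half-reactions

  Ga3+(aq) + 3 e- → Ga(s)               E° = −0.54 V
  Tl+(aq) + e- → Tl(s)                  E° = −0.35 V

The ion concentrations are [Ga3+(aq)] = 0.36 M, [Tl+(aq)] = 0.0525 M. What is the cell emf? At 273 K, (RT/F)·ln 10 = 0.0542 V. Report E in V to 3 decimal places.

Since E°(Tl⁺/Tl) > E°(Ga³⁺/Ga), Tl⁺/Tl serves as the cathode.
E°cell = E°cat − E°an = −0.35 − (−0.54) = +0.19 V; n = 3.
Balancing gives 3 Tl+(aq) + Ga(s) → 3 Tl(s) + Ga3+(aq); hence Q = [Ga3+(aq)] / [Tl+(aq)]^3 = 2.49×10^3 (log Q = 3.396).
Applying E = E° − (RT ln10/nF)·log Q gives +0.19 − (0.0542/3)(3.396) = +0.129 V.

+0.129 V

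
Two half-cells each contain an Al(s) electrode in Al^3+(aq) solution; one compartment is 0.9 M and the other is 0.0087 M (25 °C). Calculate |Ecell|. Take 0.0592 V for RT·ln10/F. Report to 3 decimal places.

0.040 V

For a concentration cell E°cell = 0, since both electrodes use the same couple.
The compartment with the higher Al^3+(aq) concentration (0.9 M) acts as the cathode; ions are reduced there and produced at the dilute (0.0087 M) anode.
With n = 3, Ecell = −(0.0592/3)·log([dilute]/[conc]) = −(0.0592/3)·log(0.0087/0.9) = +0.040 V.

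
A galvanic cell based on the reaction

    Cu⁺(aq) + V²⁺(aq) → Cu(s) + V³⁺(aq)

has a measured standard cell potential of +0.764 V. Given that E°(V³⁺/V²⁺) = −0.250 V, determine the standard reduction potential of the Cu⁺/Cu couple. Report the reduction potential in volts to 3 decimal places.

+0.514 V

In the reaction as written the Cu⁺/Cu couple is reduced (cathode) and V³⁺/V²⁺ is oxidized (anode), so E°cell = E°(Cu⁺/Cu) − E°(V³⁺/V²⁺).
E°(Cu⁺/Cu) = E°cell + E°(anode) = +0.764 + (−0.250) = +0.514 V.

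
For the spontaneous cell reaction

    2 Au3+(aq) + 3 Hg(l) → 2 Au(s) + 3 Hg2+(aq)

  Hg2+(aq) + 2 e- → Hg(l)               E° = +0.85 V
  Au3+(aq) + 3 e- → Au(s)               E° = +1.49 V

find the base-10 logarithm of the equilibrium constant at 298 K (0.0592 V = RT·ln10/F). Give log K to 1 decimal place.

The Au³⁺/Au couple is reduced (cathode); E°cell = +1.49 − (+0.85) = +0.64 V with n = 6.
At equilibrium E = 0, so log K = nE°cell / 0.0592 = (6)(+0.64) / 0.0592 = 64.9.

log K = 64.9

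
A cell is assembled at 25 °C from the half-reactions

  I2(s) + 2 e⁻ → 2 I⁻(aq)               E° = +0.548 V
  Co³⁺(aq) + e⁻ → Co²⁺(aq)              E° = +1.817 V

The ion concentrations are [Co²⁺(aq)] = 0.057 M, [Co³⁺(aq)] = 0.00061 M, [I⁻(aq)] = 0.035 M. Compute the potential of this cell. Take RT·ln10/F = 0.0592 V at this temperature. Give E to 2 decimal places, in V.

Since E°(Co³⁺/Co²⁺) > E°(I₂/I⁻), Co³⁺/Co²⁺ serves as the cathode.
E°cell = +1.817 − (+0.548) = +1.269 V, with n = 2 electrons transferred.
The balanced reaction is 2 Co³⁺(aq) + 2 I⁻(aq) → 2 Co²⁺(aq) + I2(s), so Q = [Co²⁺(aq)]^2 / ([Co³⁺(aq)]^2·[I⁻(aq)]^2) = 7.13×10^6 and log Q = 6.853.
Applying E = E° − (RT ln10/nF)·log Q gives +1.269 − (0.0592/2)(6.853) = +1.07 V.

+1.07 V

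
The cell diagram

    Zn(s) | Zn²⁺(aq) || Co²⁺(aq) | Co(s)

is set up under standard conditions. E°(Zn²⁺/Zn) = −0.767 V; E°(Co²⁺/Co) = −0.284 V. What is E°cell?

By convention the left-hand electrode in cell notation is the anode (oxidation) and the right-hand electrode is the cathode (reduction).
E°cell = E°(right) − E°(left) = −0.284 − (−0.767) = +0.483 V.

+0.483 V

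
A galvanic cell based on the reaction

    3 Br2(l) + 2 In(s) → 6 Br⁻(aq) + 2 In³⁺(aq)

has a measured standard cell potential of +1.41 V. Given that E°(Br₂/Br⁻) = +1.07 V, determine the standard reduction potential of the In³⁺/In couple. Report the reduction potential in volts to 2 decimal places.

In the reaction as written the Br₂/Br⁻ couple is reduced (cathode) and In³⁺/In is oxidized (anode), so E°cell = E°(Br₂/Br⁻) − E°(In³⁺/In).
E°(In³⁺/In) = E°(cathode) − E°cell = +1.07 − (+1.41) = −0.34 V.

−0.34 V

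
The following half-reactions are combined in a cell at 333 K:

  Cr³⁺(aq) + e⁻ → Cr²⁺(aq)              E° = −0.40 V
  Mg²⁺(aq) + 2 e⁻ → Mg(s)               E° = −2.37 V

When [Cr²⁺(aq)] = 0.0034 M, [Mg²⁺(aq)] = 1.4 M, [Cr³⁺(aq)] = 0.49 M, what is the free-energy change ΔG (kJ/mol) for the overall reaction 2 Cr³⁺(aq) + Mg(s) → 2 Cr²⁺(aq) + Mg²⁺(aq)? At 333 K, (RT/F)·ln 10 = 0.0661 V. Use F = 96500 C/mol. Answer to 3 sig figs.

−407 kJ/mol

E°cell = −0.40 − (−2.37) = +1.97 V; the balanced reaction transfers n = 2 electrons.
Here Q = ([Cr²⁺(aq)]^2·[Mg²⁺(aq)]) / [Cr³⁺(aq)]^2 = 6.74×10^−5 (log Q = −4.171), giving E = +1.97 − (0.0661/2)·(−4.171) = +2.1079 V.
Then ΔG = −nFE = −2 × 96500 × +2.1079 J/mol = −407 kJ/mol.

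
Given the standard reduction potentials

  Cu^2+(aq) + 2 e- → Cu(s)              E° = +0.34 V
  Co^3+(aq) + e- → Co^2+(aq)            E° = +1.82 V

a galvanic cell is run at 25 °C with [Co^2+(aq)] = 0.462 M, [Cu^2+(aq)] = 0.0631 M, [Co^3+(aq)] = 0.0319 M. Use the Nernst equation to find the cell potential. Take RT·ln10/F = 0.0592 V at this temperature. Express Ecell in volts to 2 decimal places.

+1.45 V

The Co³⁺/Co²⁺ couple has the more positive E°, so it is the cathode; Cu²⁺/Cu is the anode.
The standard potential is +1.82 − (+0.34) = +1.48 V and the balanced reaction transfers n = 2 electrons.
Balancing gives 2 Co^3+(aq) + Cu(s) → 2 Co^2+(aq) + Cu^2+(aq); hence Q = ([Co^2+(aq)]^2·[Cu^2+(aq)]) / [Co^3+(aq)]^2 = 13.2 (log Q = 1.122).
E = E° − (0.0592/n)·log Q = +1.48 − (0.0592/2)(1.122) = +1.45 V.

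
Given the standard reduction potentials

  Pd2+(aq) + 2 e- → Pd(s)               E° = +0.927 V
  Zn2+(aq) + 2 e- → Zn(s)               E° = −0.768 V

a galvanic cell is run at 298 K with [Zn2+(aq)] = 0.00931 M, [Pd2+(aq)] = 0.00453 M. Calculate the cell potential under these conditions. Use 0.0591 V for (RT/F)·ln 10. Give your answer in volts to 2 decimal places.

Since E°(Pd²⁺/Pd) > E°(Zn²⁺/Zn), Pd²⁺/Pd serves as the cathode.
E°cell = E°cat − E°an = +0.927 − (−0.768) = +1.695 V; n = 2.
Balancing gives Pd2+(aq) + Zn(s) → Pd(s) + Zn2+(aq); hence Q = [Zn2+(aq)] / [Pd2+(aq)] = 2.06 (log Q = 0.313).
By the Nernst equation, E = +1.695 − (0.0591/2)·(0.313) = +1.69 V.

+1.69 V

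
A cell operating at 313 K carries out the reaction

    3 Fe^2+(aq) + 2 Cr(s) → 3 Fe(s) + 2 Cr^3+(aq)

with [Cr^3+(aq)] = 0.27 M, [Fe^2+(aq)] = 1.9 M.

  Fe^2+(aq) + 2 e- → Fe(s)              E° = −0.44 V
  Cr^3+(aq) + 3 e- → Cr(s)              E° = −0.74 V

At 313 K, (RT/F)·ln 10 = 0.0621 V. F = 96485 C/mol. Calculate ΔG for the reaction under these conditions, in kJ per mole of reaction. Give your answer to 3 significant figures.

−185 kJ/mol

The standard cell potential is −0.44 − (−0.74) = +0.30 V, with n = 6 electrons in the balanced equation.
The reaction quotient is [Cr^3+(aq)]^2 / [Fe^2+(aq)]^3 = 0.0106; by Nernst, E = +0.30 − (0.0621/6)(−1.974) = +0.3204 V.
Finally ΔG = −nFE = −(6)(96485 C/mol)(+0.3204 V) = −185 kJ/mol.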